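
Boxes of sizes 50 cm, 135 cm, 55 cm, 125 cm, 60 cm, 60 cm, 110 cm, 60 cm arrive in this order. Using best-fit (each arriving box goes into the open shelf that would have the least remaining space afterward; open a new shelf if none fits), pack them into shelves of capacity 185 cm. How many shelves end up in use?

  50 → shelf 1 (new)  [load 50/185]
  135 → shelf 1  [load 185/185]
  55 → shelf 2 (new)  [load 55/185]
  125 → shelf 2  [load 180/185]
  60 → shelf 3 (new)  [load 60/185]
  60 → shelf 3  [load 120/185]
  110 → shelf 4 (new)  [load 110/185]
  60 → shelf 3  [load 180/185]
4 shelves opened.

4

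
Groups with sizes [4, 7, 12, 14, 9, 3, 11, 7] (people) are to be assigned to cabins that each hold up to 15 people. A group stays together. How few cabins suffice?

5

Total = 14 + 12 + 11 + 9 + 7 + 7 + 4 + 3 = 67 people.
Lower bound: ⌈67/15⌉ = 5 cabins.
A packing using 5 cabins:
  cabin 1: 14 = 14
  cabin 2: 12 + 3 = 15
  cabin 3: 11 + 4 = 15
  cabin 4: 9 = 9
  cabin 5: 7 + 7 = 14
This matches the lower bound, so 5 is optimal.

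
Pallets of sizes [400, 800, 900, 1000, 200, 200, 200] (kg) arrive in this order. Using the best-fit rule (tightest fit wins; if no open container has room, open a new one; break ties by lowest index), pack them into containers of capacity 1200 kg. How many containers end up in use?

  400 → container 1 (new)  [load 400/1200]
  800 → container 1  [load 1200/1200]
  900 → container 2 (new)  [load 900/1200]
  1000 → container 3 (new)  [load 1000/1200]
  200 → container 3  [load 1200/1200]
  200 → container 2  [load 1100/1200]
  200 → container 4 (new)  [load 200/1200]
4 containers opened.

4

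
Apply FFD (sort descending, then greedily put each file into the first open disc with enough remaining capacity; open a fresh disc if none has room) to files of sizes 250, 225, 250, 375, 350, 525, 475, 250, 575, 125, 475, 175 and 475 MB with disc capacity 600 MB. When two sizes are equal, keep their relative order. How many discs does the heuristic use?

Sorted descending: 575, 525, 475, 475, 475, 375, 350, 250, 250, 250, 225, 175, 125.
  575 → disc 1 (new)  [load 575/600]
  525 → disc 2 (new)  [load 525/600]
  475 → disc 3 (new)  [load 475/600]
  475 → disc 4 (new)  [load 475/600]
  475 → disc 5 (new)  [load 475/600]
  375 → disc 6 (new)  [load 375/600]
  350 → disc 7 (new)  [load 350/600]
  250 → disc 7  [load 600/600]
  250 → disc 8 (new)  [load 250/600]
  250 → disc 8  [load 500/600]
  225 → disc 6  [load 600/600]
  175 → disc 9 (new)  [load 175/600]
  125 → disc 3  [load 600/600]
9 discs opened.

9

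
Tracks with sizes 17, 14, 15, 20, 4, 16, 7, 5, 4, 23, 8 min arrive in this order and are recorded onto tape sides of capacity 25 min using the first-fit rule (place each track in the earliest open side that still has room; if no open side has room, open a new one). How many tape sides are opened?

  17 → side 1 (new)  [load 17/25]
  14 → side 2 (new)  [load 14/25]
  15 → side 3 (new)  [load 15/25]
  20 → side 4 (new)  [load 20/25]
  4 → side 1  [load 21/25]
  16 → side 5 (new)  [load 16/25]
  7 → side 2  [load 21/25]
  5 → side 3  [load 20/25]
  4 → side 1  [load 25/25]
  23 → side 6 (new)  [load 23/25]
  8 → side 5  [load 24/25]
6 tape sides opened.

6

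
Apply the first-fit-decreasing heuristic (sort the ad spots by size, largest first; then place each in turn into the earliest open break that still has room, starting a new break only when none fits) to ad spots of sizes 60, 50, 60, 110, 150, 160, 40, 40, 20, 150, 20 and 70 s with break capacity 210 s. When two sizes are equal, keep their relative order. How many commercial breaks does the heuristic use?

5

Sorted descending: 160, 150, 150, 110, 70, 60, 60, 50, 40, 40, 20, 20.
  160 → break 1 (new)  [load 160/210]
  150 → break 2 (new)  [load 150/210]
  150 → break 3 (new)  [load 150/210]
  110 → break 4 (new)  [load 110/210]
  70 → break 4  [load 180/210]
  60 → break 2  [load 210/210]
  60 → break 3  [load 210/210]
  50 → break 1  [load 210/210]
  40 → break 5 (new)  [load 40/210]
  40 → break 5  [load 80/210]
  20 → break 4  [load 200/210]
  20 → break 5  [load 100/210]
5 commercial breaks opened.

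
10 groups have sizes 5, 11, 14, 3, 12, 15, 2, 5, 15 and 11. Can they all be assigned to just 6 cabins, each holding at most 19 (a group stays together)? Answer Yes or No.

Yes

A valid assignment using 6 cabins:
  cabin 1: 15 + 3 = 18
  cabin 2: 15 + 2 = 17
  cabin 3: 14 + 5 = 19
  cabin 4: 12 + 5 = 17
  cabin 5: 11 = 11
  cabin 6: 11 = 11
Every load is within 19, so 6 cabins suffice.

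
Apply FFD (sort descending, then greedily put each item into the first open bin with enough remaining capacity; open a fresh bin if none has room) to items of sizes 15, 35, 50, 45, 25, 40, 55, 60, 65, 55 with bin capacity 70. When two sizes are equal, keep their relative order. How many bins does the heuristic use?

8

Sorted descending: 65, 60, 55, 55, 50, 45, 40, 35, 25, 15.
  65 → bin 1 (new)  [load 65/70]
  60 → bin 2 (new)  [load 60/70]
  55 → bin 3 (new)  [load 55/70]
  55 → bin 4 (new)  [load 55/70]
  50 → bin 5 (new)  [load 50/70]
  45 → bin 6 (new)  [load 45/70]
  40 → bin 7 (new)  [load 40/70]
  35 → bin 8 (new)  [load 35/70]
  25 → bin 6  [load 70/70]
  15 → bin 3  [load 70/70]
8 bins opened.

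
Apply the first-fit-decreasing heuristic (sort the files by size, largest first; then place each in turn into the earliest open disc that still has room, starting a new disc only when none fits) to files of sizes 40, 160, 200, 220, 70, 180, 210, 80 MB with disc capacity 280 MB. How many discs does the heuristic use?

Sorted descending: 220, 210, 200, 180, 160, 80, 70, 40.
  220 → disc 1 (new)  [load 220/280]
  210 → disc 2 (new)  [load 210/280]
  200 → disc 3 (new)  [load 200/280]
  180 → disc 4 (new)  [load 180/280]
  160 → disc 5 (new)  [load 160/280]
  80 → disc 3  [load 280/280]
  70 → disc 2  [load 280/280]
  40 → disc 1  [load 260/280]
5 discs opened.

5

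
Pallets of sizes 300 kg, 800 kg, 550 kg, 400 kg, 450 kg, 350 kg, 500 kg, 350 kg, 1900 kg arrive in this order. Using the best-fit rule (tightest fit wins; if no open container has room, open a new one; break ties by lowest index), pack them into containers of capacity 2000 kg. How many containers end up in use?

  300 → container 1 (new)  [load 300/2000]
  800 → container 1  [load 1100/2000]
  550 → container 1  [load 1650/2000]
  400 → container 2 (new)  [load 400/2000]
  450 → container 2  [load 850/2000]
  350 → container 1  [load 2000/2000]
  500 → container 2  [load 1350/2000]
  350 → container 2  [load 1700/2000]
  1900 → container 3 (new)  [load 1900/2000]
3 containers opened.

3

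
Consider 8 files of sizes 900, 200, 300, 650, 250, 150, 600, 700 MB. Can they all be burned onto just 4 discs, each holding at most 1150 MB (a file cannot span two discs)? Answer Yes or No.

A valid assignment using 4 discs:
  disc 1: 900 + 250 = 1150
  disc 2: 700 + 300 + 150 = 1150
  disc 3: 650 + 200 = 850
  disc 4: 600 = 600
Every load is within 1150 MB, so 4 discs suffice.

Yes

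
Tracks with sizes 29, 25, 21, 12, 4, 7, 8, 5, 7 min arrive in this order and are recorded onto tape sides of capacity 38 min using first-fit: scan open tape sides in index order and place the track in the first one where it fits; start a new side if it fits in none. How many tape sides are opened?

4

  29 → side 1 (new)  [load 29/38]
  25 → side 2 (new)  [load 25/38]
  21 → side 3 (new)  [load 21/38]
  12 → side 2  [load 37/38]
  4 → side 1  [load 33/38]
  7 → side 3  [load 28/38]
  8 → side 3  [load 36/38]
  5 → side 1  [load 38/38]
  7 → side 4 (new)  [load 7/38]
4 tape sides opened.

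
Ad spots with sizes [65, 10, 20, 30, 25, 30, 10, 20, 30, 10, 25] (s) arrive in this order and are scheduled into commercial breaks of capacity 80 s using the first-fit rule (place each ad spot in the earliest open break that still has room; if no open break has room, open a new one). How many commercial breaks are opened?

4

  65 → break 1 (new)  [load 65/80]
  10 → break 1  [load 75/80]
  20 → break 2 (new)  [load 20/80]
  30 → break 2  [load 50/80]
  25 → break 2  [load 75/80]
  30 → break 3 (new)  [load 30/80]
  10 → break 3  [load 40/80]
  20 → break 3  [load 60/80]
  30 → break 4 (new)  [load 30/80]
  10 → break 3  [load 70/80]
  25 → break 4  [load 55/80]
4 commercial breaks opened.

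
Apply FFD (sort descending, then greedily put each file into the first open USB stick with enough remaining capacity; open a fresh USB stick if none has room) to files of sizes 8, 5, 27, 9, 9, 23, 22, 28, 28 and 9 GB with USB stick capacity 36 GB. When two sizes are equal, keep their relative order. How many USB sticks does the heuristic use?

5

Sorted descending: 28, 28, 27, 23, 22, 9, 9, 9, 8, 5.
  28 → USB stick 1 (new)  [load 28/36]
  28 → USB stick 2 (new)  [load 28/36]
  27 → USB stick 3 (new)  [load 27/36]
  23 → USB stick 4 (new)  [load 23/36]
  22 → USB stick 5 (new)  [load 22/36]
  9 → USB stick 3  [load 36/36]
  9 → USB stick 4  [load 32/36]
  9 → USB stick 5  [load 31/36]
  8 → USB stick 1  [load 36/36]
  5 → USB stick 2  [load 33/36]
5 USB sticks opened.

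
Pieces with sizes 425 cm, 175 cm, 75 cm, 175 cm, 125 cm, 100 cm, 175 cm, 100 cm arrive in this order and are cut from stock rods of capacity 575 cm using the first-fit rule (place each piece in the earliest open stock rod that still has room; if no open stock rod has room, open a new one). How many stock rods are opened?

  425 → stock rod 1 (new)  [load 425/575]
  175 → stock rod 2 (new)  [load 175/575]
  75 → stock rod 1  [load 500/575]
  175 → stock rod 2  [load 350/575]
  125 → stock rod 2  [load 475/575]
  100 → stock rod 2  [load 575/575]
  175 → stock rod 3 (new)  [load 175/575]
  100 → stock rod 3  [load 275/575]
3 stock rods opened.

3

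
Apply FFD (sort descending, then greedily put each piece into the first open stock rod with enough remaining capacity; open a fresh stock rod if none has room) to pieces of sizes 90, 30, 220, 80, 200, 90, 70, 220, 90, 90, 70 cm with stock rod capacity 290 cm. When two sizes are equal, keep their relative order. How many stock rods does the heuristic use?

5

Sorted descending: 220, 220, 200, 90, 90, 90, 90, 80, 70, 70, 30.
  220 → stock rod 1 (new)  [load 220/290]
  220 → stock rod 2 (new)  [load 220/290]
  200 → stock rod 3 (new)  [load 200/290]
  90 → stock rod 3  [load 290/290]
  90 → stock rod 4 (new)  [load 90/290]
  90 → stock rod 4  [load 180/290]
  90 → stock rod 4  [load 270/290]
  80 → stock rod 5 (new)  [load 80/290]
  70 → stock rod 1  [load 290/290]
  70 → stock rod 2  [load 290/290]
  30 → stock rod 5  [load 110/290]
5 stock rods opened.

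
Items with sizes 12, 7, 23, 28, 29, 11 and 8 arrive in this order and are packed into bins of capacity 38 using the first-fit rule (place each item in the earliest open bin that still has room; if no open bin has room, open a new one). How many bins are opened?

4

  12 → bin 1 (new)  [load 12/38]
  7 → bin 1  [load 19/38]
  23 → bin 2 (new)  [load 23/38]
  28 → bin 3 (new)  [load 28/38]
  29 → bin 4 (new)  [load 29/38]
  11 → bin 1  [load 30/38]
  8 → bin 1  [load 38/38]
4 bins opened.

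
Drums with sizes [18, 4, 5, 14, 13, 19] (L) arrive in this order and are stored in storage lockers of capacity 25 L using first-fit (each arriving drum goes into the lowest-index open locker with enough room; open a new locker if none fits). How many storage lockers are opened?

4

  18 → locker 1 (new)  [load 18/25]
  4 → locker 1  [load 22/25]
  5 → locker 2 (new)  [load 5/25]
  14 → locker 2  [load 19/25]
  13 → locker 3 (new)  [load 13/25]
  19 → locker 4 (new)  [load 19/25]
4 storage lockers opened.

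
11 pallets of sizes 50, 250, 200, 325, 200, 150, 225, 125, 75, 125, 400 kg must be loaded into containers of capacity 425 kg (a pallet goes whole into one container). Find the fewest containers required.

6

Total = 400 + 325 + 250 + 225 + 200 + 200 + 150 + 125 + 125 + 75 + 50 = 2125 kg.
Lower bound: ⌈2125/425⌉ = 5 containers.
A packing using 6 containers:
  container 1: 400 = 400
  container 2: 325 + 75 = 400
  container 3: 250 + 150 = 400
  container 4: 225 + 200 = 425
  container 5: 200 + 125 + 50 = 375
  container 6: 125 = 125
No arrangement into 5 containers stays within capacity, so 6 is optimal.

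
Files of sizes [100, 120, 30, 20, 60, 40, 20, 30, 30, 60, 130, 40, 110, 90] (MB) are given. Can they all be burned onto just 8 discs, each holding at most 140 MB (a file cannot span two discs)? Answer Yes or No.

Yes

A valid assignment using 7 discs:
  disc 1: 130 = 130
  disc 2: 120 + 20 = 140
  disc 3: 110 + 30 = 140
  disc 4: 100 + 40 = 140
  disc 5: 90 + 40 = 130
  disc 6: 60 + 60 + 20 = 140
  disc 7: 30 + 30 = 60
That uses only 7 ≤ 8, so 8 discs are enough.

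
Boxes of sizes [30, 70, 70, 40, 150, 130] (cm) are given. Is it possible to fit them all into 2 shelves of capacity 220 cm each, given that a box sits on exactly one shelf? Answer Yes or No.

No

Total = 490 cm; ⌈490/220⌉ = 3.
At least 3 shelves are required, but only 2 are allowed.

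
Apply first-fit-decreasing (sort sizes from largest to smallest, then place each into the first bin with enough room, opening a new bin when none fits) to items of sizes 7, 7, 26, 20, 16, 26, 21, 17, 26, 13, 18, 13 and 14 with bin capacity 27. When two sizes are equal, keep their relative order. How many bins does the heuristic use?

10

Sorted descending: 26, 26, 26, 21, 20, 18, 17, 16, 14, 13, 13, 7, 7.
  26 → bin 1 (new)  [load 26/27]
  26 → bin 2 (new)  [load 26/27]
  26 → bin 3 (new)  [load 26/27]
  21 → bin 4 (new)  [load 21/27]
  20 → bin 5 (new)  [load 20/27]
  18 → bin 6 (new)  [load 18/27]
  17 → bin 7 (new)  [load 17/27]
  16 → bin 8 (new)  [load 16/27]
  14 → bin 9 (new)  [load 14/27]
  13 → bin 9  [load 27/27]
  13 → bin 10 (new)  [load 13/27]
  7 → bin 5  [load 27/27]
  7 → bin 6  [load 25/27]
10 bins opened.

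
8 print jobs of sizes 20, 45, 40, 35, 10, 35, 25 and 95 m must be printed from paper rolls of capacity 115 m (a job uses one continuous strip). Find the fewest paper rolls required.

3

Total = 95 + 45 + 40 + 35 + 35 + 25 + 20 + 10 = 305 m.
Lower bound: ⌈305/115⌉ = 3 paper rolls.
A packing using 3 paper rolls:
  roll 1: 95 + 20 = 115
  roll 2: 45 + 40 + 25 = 110
  roll 3: 35 + 35 + 10 = 80
This matches the lower bound, so 3 is optimal.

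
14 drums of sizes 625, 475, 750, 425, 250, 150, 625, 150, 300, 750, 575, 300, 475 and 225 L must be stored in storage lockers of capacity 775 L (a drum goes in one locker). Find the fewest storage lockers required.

9

Total = 750 + 750 + 625 + 625 + 575 + 475 + 475 + 425 + 300 + 300 + 250 + 225 + 150 + 150 = 6075 L.
Lower bound: ⌈6075/775⌉ = 8 storage lockers.
A packing using 9 storage lockers:
  locker 1: 750 = 750
  locker 2: 750 = 750
  locker 3: 625 + 150 = 775
  locker 4: 625 + 150 = 775
  locker 5: 575 = 575
  locker 6: 475 + 300 = 775
  locker 7: 475 + 300 = 775
  locker 8: 425 + 250 = 675
  locker 9: 225 = 225
No arrangement into 8 storage lockers stays within capacity, so 9 is optimal.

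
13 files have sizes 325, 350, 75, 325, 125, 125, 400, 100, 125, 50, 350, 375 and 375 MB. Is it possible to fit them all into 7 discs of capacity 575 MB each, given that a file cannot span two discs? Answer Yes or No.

Yes

A valid assignment using 7 discs:
  disc 1: 400 + 125 + 50 = 575
  disc 2: 375 + 125 + 75 = 575
  disc 3: 375 + 125 = 500
  disc 4: 350 + 100 = 450
  disc 5: 350 = 350
  disc 6: 325 = 325
  disc 7: 325 = 325
Every load is within 575 MB, so 7 discs suffice.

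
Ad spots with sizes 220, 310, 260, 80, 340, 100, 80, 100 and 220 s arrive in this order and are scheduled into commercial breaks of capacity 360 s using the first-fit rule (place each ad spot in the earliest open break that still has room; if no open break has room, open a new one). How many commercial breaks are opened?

  220 → break 1 (new)  [load 220/360]
  310 → break 2 (new)  [load 310/360]
  260 → break 3 (new)  [load 260/360]
  80 → break 1  [load 300/360]
  340 → break 4 (new)  [load 340/360]
  100 → break 3  [load 360/360]
  80 → break 5 (new)  [load 80/360]
  100 → break 5  [load 180/360]
  220 → break 6 (new)  [load 220/360]
6 commercial breaks opened.

6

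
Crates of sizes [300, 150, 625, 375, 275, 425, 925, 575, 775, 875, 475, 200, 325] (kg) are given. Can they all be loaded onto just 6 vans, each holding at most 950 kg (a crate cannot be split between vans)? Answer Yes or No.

Total = 6300 kg; ⌈6300/950⌉ = 7.
At least 7 vans are required, but only 6 are allowed.

No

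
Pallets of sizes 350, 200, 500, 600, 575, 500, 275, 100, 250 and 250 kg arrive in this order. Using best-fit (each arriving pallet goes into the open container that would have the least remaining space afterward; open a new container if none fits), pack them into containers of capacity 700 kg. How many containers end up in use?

  350 → container 1 (new)  [load 350/700]
  200 → container 1  [load 550/700]
  500 → container 2 (new)  [load 500/700]
  600 → container 3 (new)  [load 600/700]
  575 → container 4 (new)  [load 575/700]
  500 → container 5 (new)  [load 500/700]
  275 → container 6 (new)  [load 275/700]
  100 → container 3  [load 700/700]
  250 → container 6  [load 525/700]
  250 → container 7 (new)  [load 250/700]
7 containers opened.

7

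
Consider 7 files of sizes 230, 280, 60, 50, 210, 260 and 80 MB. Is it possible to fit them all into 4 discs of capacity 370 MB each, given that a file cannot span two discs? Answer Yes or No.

Yes

A valid assignment using 4 discs:
  disc 1: 280 + 80 = 360
  disc 2: 260 + 60 + 50 = 370
  disc 3: 230 = 230
  disc 4: 210 = 210
Every load is within 370 MB, so 4 discs suffice.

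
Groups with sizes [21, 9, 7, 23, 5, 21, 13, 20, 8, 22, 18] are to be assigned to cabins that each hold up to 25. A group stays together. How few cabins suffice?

8

Total = 23 + 22 + 21 + 21 + 20 + 18 + 13 + 9 + 8 + 7 + 5 = 167.
Lower bound: ⌈167/25⌉ = 7 cabins.
A packing using 8 cabins:
  cabin 1: 23 = 23
  cabin 2: 22 = 22
  cabin 3: 21 = 21
  cabin 4: 21 = 21
  cabin 5: 20 + 5 = 25
  cabin 6: 18 + 7 = 25
  cabin 7: 13 + 9 = 22
  cabin 8: 8 = 8
No arrangement into 7 cabins stays within capacity, so 8 is optimal.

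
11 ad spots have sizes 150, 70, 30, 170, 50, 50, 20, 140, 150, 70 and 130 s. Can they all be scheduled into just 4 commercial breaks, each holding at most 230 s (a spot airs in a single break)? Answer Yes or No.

Total = 1030 s; ⌈1030/230⌉ = 5.
At least 5 commercial breaks are required, but only 4 are allowed.

No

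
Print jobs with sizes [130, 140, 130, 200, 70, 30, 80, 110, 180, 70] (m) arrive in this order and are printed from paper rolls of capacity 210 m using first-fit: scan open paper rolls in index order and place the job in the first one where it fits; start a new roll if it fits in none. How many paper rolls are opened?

6

  130 → roll 1 (new)  [load 130/210]
  140 → roll 2 (new)  [load 140/210]
  130 → roll 3 (new)  [load 130/210]
  200 → roll 4 (new)  [load 200/210]
  70 → roll 1  [load 200/210]
  30 → roll 2  [load 170/210]
  80 → roll 3  [load 210/210]
  110 → roll 5 (new)  [load 110/210]
  180 → roll 6 (new)  [load 180/210]
  70 → roll 5  [load 180/210]
6 paper rolls opened.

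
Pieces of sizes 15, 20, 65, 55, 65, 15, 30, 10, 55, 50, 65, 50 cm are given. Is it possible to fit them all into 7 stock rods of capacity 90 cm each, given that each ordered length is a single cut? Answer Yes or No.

A valid assignment using 7 stock rods:
  stock rod 1: 65 + 20 = 85
  stock rod 2: 65 + 15 + 10 = 90
  stock rod 3: 65 + 15 = 80
  stock rod 4: 55 + 30 = 85
  stock rod 5: 55 = 55
  stock rod 6: 50 = 50
  stock rod 7: 50 = 50
Every load is within 90 cm, so 7 stock rods suffice.

Yes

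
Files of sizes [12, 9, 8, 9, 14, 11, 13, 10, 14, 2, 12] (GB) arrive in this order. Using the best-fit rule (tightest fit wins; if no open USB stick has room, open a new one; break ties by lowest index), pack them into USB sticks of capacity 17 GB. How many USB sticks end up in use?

9

  12 → USB stick 1 (new)  [load 12/17]
  9 → USB stick 2 (new)  [load 9/17]
  8 → USB stick 2  [load 17/17]
  9 → USB stick 3 (new)  [load 9/17]
  14 → USB stick 4 (new)  [load 14/17]
  11 → USB stick 5 (new)  [load 11/17]
  13 → USB stick 6 (new)  [load 13/17]
  10 → USB stick 7 (new)  [load 10/17]
  14 → USB stick 8 (new)  [load 14/17]
  2 → USB stick 4  [load 16/17]
  12 → USB stick 9 (new)  [load 12/17]
9 USB sticks opened.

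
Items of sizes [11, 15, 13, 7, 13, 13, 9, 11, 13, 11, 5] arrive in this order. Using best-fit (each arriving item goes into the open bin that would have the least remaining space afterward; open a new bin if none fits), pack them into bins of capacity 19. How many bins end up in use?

9

  11 → bin 1 (new)  [load 11/19]
  15 → bin 2 (new)  [load 15/19]
  13 → bin 3 (new)  [load 13/19]
  7 → bin 1  [load 18/19]
  13 → bin 4 (new)  [load 13/19]
  13 → bin 5 (new)  [load 13/19]
  9 → bin 6 (new)  [load 9/19]
  11 → bin 7 (new)  [load 11/19]
  13 → bin 8 (new)  [load 13/19]
  11 → bin 9 (new)  [load 11/19]
  5 → bin 3  [load 18/19]
9 bins opened.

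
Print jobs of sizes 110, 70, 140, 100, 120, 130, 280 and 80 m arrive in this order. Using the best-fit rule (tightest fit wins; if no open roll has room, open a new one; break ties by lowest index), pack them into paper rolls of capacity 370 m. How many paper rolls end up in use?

  110 → roll 1 (new)  [load 110/370]
  70 → roll 1  [load 180/370]
  140 → roll 1  [load 320/370]
  100 → roll 2 (new)  [load 100/370]
  120 → roll 2  [load 220/370]
  130 → roll 2  [load 350/370]
  280 → roll 3 (new)  [load 280/370]
  80 → roll 3  [load 360/370]
3 paper rolls opened.

3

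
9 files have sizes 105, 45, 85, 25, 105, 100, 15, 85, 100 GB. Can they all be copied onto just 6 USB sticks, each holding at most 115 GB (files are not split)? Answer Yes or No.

No

Total = 665 GB; ⌈665/115⌉ = 6.
The bound of 6 does not rule out 6, but exhaustive search shows no assignment into 6 USB sticks of capacity 115 GB exists — the minimum is 7.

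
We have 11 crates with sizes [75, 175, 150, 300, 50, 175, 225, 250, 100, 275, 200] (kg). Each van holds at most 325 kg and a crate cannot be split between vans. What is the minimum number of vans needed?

7

Total = 300 + 275 + 250 + 225 + 200 + 175 + 175 + 150 + 100 + 75 + 50 = 1975 kg.
Lower bound: ⌈1975/325⌉ = 7 vans.
A packing using 7 vans:
  van 1: 300 = 300
  van 2: 275 + 50 = 325
  van 3: 250 + 75 = 325
  van 4: 225 + 100 = 325
  van 5: 200 = 200
  van 6: 175 + 150 = 325
  van 7: 175 = 175
This matches the lower bound, so 7 is optimal.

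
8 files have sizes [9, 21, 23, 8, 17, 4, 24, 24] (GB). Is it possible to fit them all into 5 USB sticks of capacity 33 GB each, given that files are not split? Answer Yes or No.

A valid assignment using 5 USB sticks:
  USB stick 1: 24 + 9 = 33
  USB stick 2: 24 + 8 = 32
  USB stick 3: 23 + 4 = 27
  USB stick 4: 21 = 21
  USB stick 5: 17 = 17
Every load is within 33 GB, so 5 USB sticks suffice.

Yes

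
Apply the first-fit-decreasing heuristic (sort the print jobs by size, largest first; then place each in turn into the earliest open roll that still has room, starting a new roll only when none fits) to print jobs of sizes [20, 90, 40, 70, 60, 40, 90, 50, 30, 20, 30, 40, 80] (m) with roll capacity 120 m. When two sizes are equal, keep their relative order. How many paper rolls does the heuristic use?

6

Sorted descending: 90, 90, 80, 70, 60, 50, 40, 40, 40, 30, 30, 20, 20.
  90 → roll 1 (new)  [load 90/120]
  90 → roll 2 (new)  [load 90/120]
  80 → roll 3 (new)  [load 80/120]
  70 → roll 4 (new)  [load 70/120]
  60 → roll 5 (new)  [load 60/120]
  50 → roll 4  [load 120/120]
  40 → roll 3  [load 120/120]
  40 → roll 5  [load 100/120]
  40 → roll 6 (new)  [load 40/120]
  30 → roll 1  [load 120/120]
  30 → roll 2  [load 120/120]
  20 → roll 5  [load 120/120]
  20 → roll 6  [load 60/120]
6 paper rolls opened.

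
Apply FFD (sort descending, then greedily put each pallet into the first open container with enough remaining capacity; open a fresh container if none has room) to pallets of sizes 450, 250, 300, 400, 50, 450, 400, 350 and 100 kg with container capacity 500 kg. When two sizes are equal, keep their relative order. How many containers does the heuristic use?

7

Sorted descending: 450, 450, 400, 400, 350, 300, 250, 100, 50.
  450 → container 1 (new)  [load 450/500]
  450 → container 2 (new)  [load 450/500]
  400 → container 3 (new)  [load 400/500]
  400 → container 4 (new)  [load 400/500]
  350 → container 5 (new)  [load 350/500]
  300 → container 6 (new)  [load 300/500]
  250 → container 7 (new)  [load 250/500]
  100 → container 3  [load 500/500]
  50 → container 1  [load 500/500]
7 containers opened.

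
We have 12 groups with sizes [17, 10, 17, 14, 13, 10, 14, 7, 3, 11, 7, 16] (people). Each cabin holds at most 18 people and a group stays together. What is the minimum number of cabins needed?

9

Total = 17 + 17 + 16 + 14 + 14 + 13 + 11 + 10 + 10 + 7 + 7 + 3 = 139 people.
Lower bound: ⌈139/18⌉ = 8 cabins.
Also, 9 groups each exceed 9 people, and no two of those can share a cabin, so at least 9 cabins are needed.
A packing using 9 cabins:
  cabin 1: 17 = 17
  cabin 2: 17 = 17
  cabin 3: 16 = 16
  cabin 4: 14 + 3 = 17
  cabin 5: 14 = 14
  cabin 6: 13 = 13
  cabin 7: 11 + 7 = 18
  cabin 8: 10 + 7 = 17
  cabin 9: 10 = 10
This matches the lower bound, so 9 is optimal.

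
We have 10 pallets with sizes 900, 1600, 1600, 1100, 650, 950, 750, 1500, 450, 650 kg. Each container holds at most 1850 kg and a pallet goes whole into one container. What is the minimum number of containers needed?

Total = 1600 + 1600 + 1500 + 1100 + 950 + 900 + 750 + 650 + 650 + 450 = 10150 kg.
Lower bound: ⌈10150/1850⌉ = 6 containers.
A packing using 6 containers:
  container 1: 1600 = 1600
  container 2: 1600 = 1600
  container 3: 1500 = 1500
  container 4: 1100 + 750 = 1850
  container 5: 950 + 900 = 1850
  container 6: 650 + 650 + 450 = 1750
This matches the lower bound, so 6 is optimal.

6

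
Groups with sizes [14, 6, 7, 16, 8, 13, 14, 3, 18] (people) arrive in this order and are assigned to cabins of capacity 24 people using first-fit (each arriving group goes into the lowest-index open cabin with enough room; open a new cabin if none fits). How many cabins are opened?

  14 → cabin 1 (new)  [load 14/24]
  6 → cabin 1  [load 20/24]
  7 → cabin 2 (new)  [load 7/24]
  16 → cabin 2  [load 23/24]
  8 → cabin 3 (new)  [load 8/24]
  13 → cabin 3  [load 21/24]
  14 → cabin 4 (new)  [load 14/24]
  3 → cabin 1  [load 23/24]
  18 → cabin 5 (new)  [load 18/24]
5 cabins opened.

5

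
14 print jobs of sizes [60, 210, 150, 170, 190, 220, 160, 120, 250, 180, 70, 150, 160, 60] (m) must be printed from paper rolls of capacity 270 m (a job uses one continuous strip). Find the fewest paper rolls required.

Total = 250 + 220 + 210 + 190 + 180 + 170 + 160 + 160 + 150 + 150 + 120 + 70 + 60 + 60 = 2150 m.
Lower bound: ⌈2150/270⌉ = 8 paper rolls.
Also, 10 print jobs each exceed 135 m, and no two of those can share a roll, so at least 10 paper rolls are needed.
A packing using 10 paper rolls:
  roll 1: 250 = 250
  roll 2: 220 = 220
  roll 3: 210 + 60 = 270
  roll 4: 190 + 70 = 260
  roll 5: 180 + 60 = 240
  roll 6: 170 = 170
  roll 7: 160 = 160
  roll 8: 160 = 160
  roll 9: 150 + 120 = 270
  roll 10: 150 = 150
This matches the lower bound, so 10 is optimal.

10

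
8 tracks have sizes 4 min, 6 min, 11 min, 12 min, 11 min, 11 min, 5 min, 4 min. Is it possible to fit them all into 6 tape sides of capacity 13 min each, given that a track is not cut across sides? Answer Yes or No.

A valid assignment using 6 tape sides:
  side 1: 12 = 12
  side 2: 11 = 11
  side 3: 11 = 11
  side 4: 11 = 11
  side 5: 6 + 5 = 11
  side 6: 4 + 4 = 8
Every load is within 13 min, so 6 tape sides suffice.

Yes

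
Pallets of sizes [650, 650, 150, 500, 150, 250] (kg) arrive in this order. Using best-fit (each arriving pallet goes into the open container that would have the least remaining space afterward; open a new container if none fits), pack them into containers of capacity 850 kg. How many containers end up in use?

  650 → container 1 (new)  [load 650/850]
  650 → container 2 (new)  [load 650/850]
  150 → container 1  [load 800/850]
  500 → container 3 (new)  [load 500/850]
  150 → container 2  [load 800/850]
  250 → container 3  [load 750/850]
3 containers opened.

3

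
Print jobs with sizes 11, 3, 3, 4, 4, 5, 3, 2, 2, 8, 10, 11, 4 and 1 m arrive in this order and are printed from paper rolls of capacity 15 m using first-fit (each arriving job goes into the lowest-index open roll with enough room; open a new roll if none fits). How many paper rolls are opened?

6

  11 → roll 1 (new)  [load 11/15]
  3 → roll 1  [load 14/15]
  3 → roll 2 (new)  [load 3/15]
  4 → roll 2  [load 7/15]
  4 → roll 2  [load 11/15]
  5 → roll 3 (new)  [load 5/15]
  3 → roll 2  [load 14/15]
  2 → roll 3  [load 7/15]
  2 → roll 3  [load 9/15]
  8 → roll 4 (new)  [load 8/15]
  10 → roll 5 (new)  [load 10/15]
  11 → roll 6 (new)  [load 11/15]
  4 → roll 3  [load 13/15]
  1 → roll 1  [load 15/15]
6 paper rolls opened.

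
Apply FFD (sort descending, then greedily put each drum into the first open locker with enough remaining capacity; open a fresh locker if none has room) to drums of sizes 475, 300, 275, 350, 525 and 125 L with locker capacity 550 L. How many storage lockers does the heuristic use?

Sorted descending: 525, 475, 350, 300, 275, 125.
  525 → locker 1 (new)  [load 525/550]
  475 → locker 2 (new)  [load 475/550]
  350 → locker 3 (new)  [load 350/550]
  300 → locker 4 (new)  [load 300/550]
  275 → locker 5 (new)  [load 275/550]
  125 → locker 3  [load 475/550]
5 storage lockers opened.

5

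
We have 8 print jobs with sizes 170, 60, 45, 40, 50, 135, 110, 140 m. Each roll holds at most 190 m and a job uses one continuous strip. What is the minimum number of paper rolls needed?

Total = 170 + 140 + 135 + 110 + 60 + 50 + 45 + 40 = 750 m.
Lower bound: ⌈750/190⌉ = 4 paper rolls.
A packing using 5 paper rolls:
  roll 1: 170 = 170
  roll 2: 140 + 50 = 190
  roll 3: 135 + 45 = 180
  roll 4: 110 + 60 = 170
  roll 5: 40 = 40
No arrangement into 4 paper rolls stays within capacity, so 5 is optimal.

5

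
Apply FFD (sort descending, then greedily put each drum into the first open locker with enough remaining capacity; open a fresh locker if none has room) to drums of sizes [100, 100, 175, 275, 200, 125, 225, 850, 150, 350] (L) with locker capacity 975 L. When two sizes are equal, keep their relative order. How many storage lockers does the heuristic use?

3

Sorted descending: 850, 350, 275, 225, 200, 175, 150, 125, 100, 100.
  850 → locker 1 (new)  [load 850/975]
  350 → locker 2 (new)  [load 350/975]
  275 → locker 2  [load 625/975]
  225 → locker 2  [load 850/975]
  200 → locker 3 (new)  [load 200/975]
  175 → locker 3  [load 375/975]
  150 → locker 3  [load 525/975]
  125 → locker 1  [load 975/975]
  100 → locker 2  [load 950/975]
  100 → locker 3  [load 625/975]
3 storage lockers opened.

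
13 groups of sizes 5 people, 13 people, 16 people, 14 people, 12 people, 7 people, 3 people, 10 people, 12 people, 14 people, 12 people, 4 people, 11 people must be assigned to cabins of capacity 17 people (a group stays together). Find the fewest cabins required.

9

Total = 16 + 14 + 14 + 13 + 12 + 12 + 12 + 11 + 10 + 7 + 5 + 4 + 3 = 133 people.
Lower bound: ⌈133/17⌉ = 8 cabins.
Also, 9 groups each exceed 17/2 people, and no two of those can share a cabin, so at least 9 cabins are needed.
A packing using 9 cabins:
  cabin 1: 16 = 16
  cabin 2: 14 + 3 = 17
  cabin 3: 14 = 14
  cabin 4: 13 + 4 = 17
  cabin 5: 12 + 5 = 17
  cabin 6: 12 = 12
  cabin 7: 12 = 12
  cabin 8: 11 = 11
  cabin 9: 10 + 7 = 17
This matches the lower bound, so 9 is optimal.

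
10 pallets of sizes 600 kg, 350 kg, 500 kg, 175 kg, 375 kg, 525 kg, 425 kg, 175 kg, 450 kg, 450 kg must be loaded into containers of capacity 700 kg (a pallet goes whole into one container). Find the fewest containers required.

8

Total = 600 + 525 + 500 + 450 + 450 + 425 + 375 + 350 + 175 + 175 = 4025 kg.
Lower bound: ⌈4025/700⌉ = 6 containers.
Also, 7 pallets each exceed 350 kg, and no two of those can share a container, so at least 7 containers are needed.
A packing using 8 containers:
  container 1: 600 = 600
  container 2: 525 + 175 = 700
  container 3: 500 + 175 = 675
  container 4: 450 = 450
  container 5: 450 = 450
  container 6: 425 = 425
  container 7: 375 = 375
  container 8: 350 = 350
No arrangement into 7 containers stays within capacity, so 8 is optimal.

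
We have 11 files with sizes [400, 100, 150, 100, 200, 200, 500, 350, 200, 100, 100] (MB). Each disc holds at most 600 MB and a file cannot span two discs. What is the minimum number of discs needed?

Total = 500 + 400 + 350 + 200 + 200 + 200 + 150 + 100 + 100 + 100 + 100 = 2400 MB.
Lower bound: ⌈2400/600⌉ = 4 discs.
A packing using 4 discs:
  disc 1: 500 + 100 = 600
  disc 2: 400 + 200 = 600
  disc 3: 350 + 150 + 100 = 600
  disc 4: 200 + 200 + 100 + 100 = 600
This matches the lower bound, so 4 is optimal.

4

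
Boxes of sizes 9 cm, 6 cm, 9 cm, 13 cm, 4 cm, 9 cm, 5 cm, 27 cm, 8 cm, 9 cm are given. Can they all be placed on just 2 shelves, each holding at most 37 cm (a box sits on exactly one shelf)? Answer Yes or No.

Total = 99 cm; ⌈99/37⌉ = 3.
At least 3 shelves are required, but only 2 are allowed.

No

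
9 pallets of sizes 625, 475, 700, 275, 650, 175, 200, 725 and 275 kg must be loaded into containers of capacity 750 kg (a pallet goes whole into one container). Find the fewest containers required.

Total = 725 + 700 + 650 + 625 + 475 + 275 + 275 + 200 + 175 = 4100 kg.
Lower bound: ⌈4100/750⌉ = 6 containers.
A packing using 6 containers:
  container 1: 725 = 725
  container 2: 700 = 700
  container 3: 650 = 650
  container 4: 625 = 625
  container 5: 475 + 275 = 750
  container 6: 275 + 200 + 175 = 650
This matches the lower bound, so 6 is optimal.

6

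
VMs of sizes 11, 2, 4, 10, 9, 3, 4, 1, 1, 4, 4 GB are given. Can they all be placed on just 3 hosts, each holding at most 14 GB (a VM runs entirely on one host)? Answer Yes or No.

Total = 53 GB; ⌈53/14⌉ = 4.
At least 4 hosts are required, but only 3 are allowed.

No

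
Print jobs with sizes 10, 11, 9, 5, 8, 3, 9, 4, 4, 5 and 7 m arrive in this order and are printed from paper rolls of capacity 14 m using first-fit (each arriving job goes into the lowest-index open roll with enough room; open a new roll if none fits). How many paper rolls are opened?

6

  10 → roll 1 (new)  [load 10/14]
  11 → roll 2 (new)  [load 11/14]
  9 → roll 3 (new)  [load 9/14]
  5 → roll 3  [load 14/14]
  8 → roll 4 (new)  [load 8/14]
  3 → roll 1  [load 13/14]
  9 → roll 5 (new)  [load 9/14]
  4 → roll 4  [load 12/14]
  4 → roll 5  [load 13/14]
  5 → roll 6 (new)  [load 5/14]
  7 → roll 6  [load 12/14]
6 paper rolls opened.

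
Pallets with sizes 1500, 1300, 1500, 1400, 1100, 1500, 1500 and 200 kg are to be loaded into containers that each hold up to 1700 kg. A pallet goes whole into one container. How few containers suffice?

Total = 1500 + 1500 + 1500 + 1500 + 1400 + 1300 + 1100 + 200 = 10000 kg.
Lower bound: ⌈10000/1700⌉ = 6 containers.
Also, 7 pallets each exceed 850 kg, and no two of those can share a container, so at least 7 containers are needed.
A packing using 7 containers:
  container 1: 1500 + 200 = 1700
  container 2: 1500 = 1500
  container 3: 1500 = 1500
  container 4: 1500 = 1500
  container 5: 1400 = 1400
  container 6: 1300 = 1300
  container 7: 1100 = 1100
This matches the lower bound, so 7 is optimal.

7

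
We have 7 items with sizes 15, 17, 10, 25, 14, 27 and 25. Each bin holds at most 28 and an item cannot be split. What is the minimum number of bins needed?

6

Total = 27 + 25 + 25 + 17 + 15 + 14 + 10 = 133.
Lower bound: ⌈133/28⌉ = 5 bins.
A packing using 6 bins:
  bin 1: 27 = 27
  bin 2: 25 = 25
  bin 3: 25 = 25
  bin 4: 17 + 10 = 27
  bin 5: 15 = 15
  bin 6: 14 = 14
No arrangement into 5 bins stays within capacity, so 6 is optimal.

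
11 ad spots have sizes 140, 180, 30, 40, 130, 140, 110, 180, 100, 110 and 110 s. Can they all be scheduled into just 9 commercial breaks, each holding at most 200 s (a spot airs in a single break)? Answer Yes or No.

A valid assignment using 9 commercial breaks:
  break 1: 180 = 180
  break 2: 180 = 180
  break 3: 140 + 40 = 180
  break 4: 140 + 30 = 170
  break 5: 130 = 130
  break 6: 110 = 110
  break 7: 110 = 110
  break 8: 110 = 110
  break 9: 100 = 100
Every load is within 200 s, so 9 commercial breaks suffice.

Yes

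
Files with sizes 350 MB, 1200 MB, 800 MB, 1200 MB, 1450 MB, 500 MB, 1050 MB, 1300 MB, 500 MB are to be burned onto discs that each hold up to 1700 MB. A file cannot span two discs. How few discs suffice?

Total = 1450 + 1300 + 1200 + 1200 + 1050 + 800 + 500 + 500 + 350 = 8350 MB.
Lower bound: ⌈8350/1700⌉ = 5 discs.
A packing using 6 discs:
  disc 1: 1450 = 1450
  disc 2: 1300 + 350 = 1650
  disc 3: 1200 + 500 = 1700
  disc 4: 1200 + 500 = 1700
  disc 5: 1050 = 1050
  disc 6: 800 = 800
No arrangement into 5 discs stays within capacity, so 6 is optimal.

6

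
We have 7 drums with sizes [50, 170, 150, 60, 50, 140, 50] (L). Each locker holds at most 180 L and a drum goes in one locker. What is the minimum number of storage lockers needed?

5

Total = 170 + 150 + 140 + 60 + 50 + 50 + 50 = 670 L.
Lower bound: ⌈670/180⌉ = 4 storage lockers.
A packing using 5 storage lockers:
  locker 1: 170 = 170
  locker 2: 150 = 150
  locker 3: 140 = 140
  locker 4: 60 + 50 + 50 = 160
  locker 5: 50 = 50
No arrangement into 4 storage lockers stays within capacity, so 5 is optimal.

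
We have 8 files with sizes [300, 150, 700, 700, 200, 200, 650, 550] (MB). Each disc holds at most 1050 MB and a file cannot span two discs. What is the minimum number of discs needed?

4

Total = 700 + 700 + 650 + 550 + 300 + 200 + 200 + 150 = 3450 MB.
Lower bound: ⌈3450/1050⌉ = 4 discs.
A packing using 4 discs:
  disc 1: 700 + 300 = 1000
  disc 2: 700 + 200 + 150 = 1050
  disc 3: 650 + 200 = 850
  disc 4: 550 = 550
This matches the lower bound, so 4 is optimal.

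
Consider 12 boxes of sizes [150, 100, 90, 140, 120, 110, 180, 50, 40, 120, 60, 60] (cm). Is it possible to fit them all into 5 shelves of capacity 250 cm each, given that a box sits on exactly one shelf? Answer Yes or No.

Yes

A valid assignment using 5 shelves:
  shelf 1: 180 + 60 = 240
  shelf 2: 150 + 100 = 250
  shelf 3: 140 + 110 = 250
  shelf 4: 120 + 120 = 240
  shelf 5: 90 + 60 + 50 + 40 = 240
Every load is within 250 cm, so 5 shelves suffice.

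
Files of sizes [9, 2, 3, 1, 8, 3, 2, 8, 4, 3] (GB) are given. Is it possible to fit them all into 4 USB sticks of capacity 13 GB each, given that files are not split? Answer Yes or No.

A valid assignment using 4 USB sticks:
  USB stick 1: 9 + 4 = 13
  USB stick 2: 8 + 3 + 2 = 13
  USB stick 3: 8 + 3 + 2 = 13
  USB stick 4: 3 + 1 = 4
Every load is within 13 GB, so 4 USB sticks suffice.

Yes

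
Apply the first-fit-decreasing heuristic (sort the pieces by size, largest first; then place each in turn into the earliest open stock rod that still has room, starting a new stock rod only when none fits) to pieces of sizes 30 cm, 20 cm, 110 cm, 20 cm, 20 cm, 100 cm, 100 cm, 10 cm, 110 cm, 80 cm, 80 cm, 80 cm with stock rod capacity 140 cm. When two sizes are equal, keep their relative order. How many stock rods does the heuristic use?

Sorted descending: 110, 110, 100, 100, 80, 80, 80, 30, 20, 20, 20, 10.
  110 → stock rod 1 (new)  [load 110/140]
  110 → stock rod 2 (new)  [load 110/140]
  100 → stock rod 3 (new)  [load 100/140]
  100 → stock rod 4 (new)  [load 100/140]
  80 → stock rod 5 (new)  [load 80/140]
  80 → stock rod 6 (new)  [load 80/140]
  80 → stock rod 7 (new)  [load 80/140]
  30 → stock rod 1  [load 140/140]
  20 → stock rod 2  [load 130/140]
  20 → stock rod 3  [load 120/140]
  20 → stock rod 3  [load 140/140]
  10 → stock rod 2  [load 140/140]
7 stock rods opened.

7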